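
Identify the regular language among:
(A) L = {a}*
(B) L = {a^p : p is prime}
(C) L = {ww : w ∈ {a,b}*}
(A) {a}*

(A) L = {a}* is regular.

This can be recognized by a finite automaton (DFA/NFA).
Regular expressions like {a}* define regular languages.

The other choices are not regular:
- {ww : w ∈ {a,b}*}: After pumping, the two halves no longer match
- {a^p : p is prime}: After pumping, the length becomes composite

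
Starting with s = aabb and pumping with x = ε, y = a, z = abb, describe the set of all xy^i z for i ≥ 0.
{xy^i z : i ≥ 0} = {a^(i+1) b^2 : i ≥ 0} = {abb, aabb, aaabb, ...}

With x = ε, y = a, z = abb: Starting with aabb and pumping the first 'a' (z = abb keeps the second 'a'), we get strings with i+1 a's followed by 2 b's for i = 0, 1, 2, ...; note bb is not produced because z always contributes one a.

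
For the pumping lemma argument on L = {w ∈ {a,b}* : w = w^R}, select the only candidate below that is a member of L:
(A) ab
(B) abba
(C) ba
(B) abba

The pumping lemma is applied to a string s that lies in L, so first check membership of each option:
- (A) ab reversed is ba ≠ ab, so it is not a palindrome and is not in L ✗
- (B) abba reversed is abba, the same string, so it is a palindrome and is in L ✓
- (C) ba reversed is ab ≠ ba, so it is not a palindrome and is not in L ✗

Only (B) abba is in L, so it is the only candidate that could play the role of s.
(In a complete proof one picks s in terms of the pumping length p so that |s| ≥ p is guaranteed; a fixed string like abba illustrates the shape of such an s.)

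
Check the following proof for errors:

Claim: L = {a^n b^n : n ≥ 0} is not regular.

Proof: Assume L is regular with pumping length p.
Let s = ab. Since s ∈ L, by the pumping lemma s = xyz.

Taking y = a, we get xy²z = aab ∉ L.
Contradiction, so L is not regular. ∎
The proof is INCORRECT.

Error: The string s = ab may be shorter than p.
The pumping lemma only applies to strings with |s| ≥ p, and p is not under our control.
We must choose s in terms of p, e.g. s = a^p b^p, to ensure |s| ≥ p.
(The proof also fixes one particular y; a valid argument must handle every decomposition with |xy| ≤ p and |y| ≥ 1 — for s = a^p b^p this forces y = a^k, and then xy²z = a^(p+k) b^p ∉ L.)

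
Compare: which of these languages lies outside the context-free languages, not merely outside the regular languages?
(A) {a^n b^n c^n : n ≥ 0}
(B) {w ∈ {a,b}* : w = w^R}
(A) {a^n b^n c^n : n ≥ 0}

(A) {a^n b^n c^n : n ≥ 0} requires the CFL pumping lemma.

- {w ∈ {a,b}* : w = w^R} is context-free (but not regular)
  • Can be shown non-regular with the regular pumping lemma
  • After pumping, the string is no longer symmetric

- {a^n b^n c^n : n ≥ 0} is NOT context-free
  • Requires the CFL pumping lemma to prove
  • Cannot maintain three equal counts simultaneously

The CFL pumping lemma is "stronger" in that it can prove non-membership
in the larger class of context-free languages.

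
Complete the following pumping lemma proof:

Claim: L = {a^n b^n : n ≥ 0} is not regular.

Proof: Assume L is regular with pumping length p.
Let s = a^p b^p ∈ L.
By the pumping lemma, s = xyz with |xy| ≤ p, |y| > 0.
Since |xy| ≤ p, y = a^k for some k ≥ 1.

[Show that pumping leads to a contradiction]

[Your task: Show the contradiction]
Consider xy²z = a^(p+k) b^p.

Since k ≥ 1, we have p + k > p.
So xy²z has more a's than b's: (p+k) a's vs p b's.
This means xy²z ∉ L because a^n b^n requires equal counts.

This contradicts the pumping lemma which states xy²z ∈ L.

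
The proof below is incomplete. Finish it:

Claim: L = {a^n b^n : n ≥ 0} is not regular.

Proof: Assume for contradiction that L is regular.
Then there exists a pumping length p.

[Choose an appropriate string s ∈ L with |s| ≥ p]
s = a^p b^p

This string is in L (has equal a's and b's) and has length 2p ≥ p.
Any decomposition xyz with |xy| ≤ p means y consists only of a's,
so pumping will unbalance the counts.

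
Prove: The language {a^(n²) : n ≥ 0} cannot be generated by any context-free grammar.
Assume for contradiction that L is context-free, and let p ≥ 1 be the pumping length given by the pumping lemma for CFLs.
Choose s = a^(p²). Then s ∈ L and |s| = p² ≥ p.
By the CFL pumping lemma, s = uvxyz for some u, v, x, y, z with |vxy| ≤ p, |vy| ≥ 1, and uv^i xy^i z ∈ L for every i ≥ 0.
All symbols are a's, so only lengths matter: let k = |vy|, with 1 ≤ k ≤ |vxy| ≤ p.

Take i = 2: |uv²xy²z| = p² + k, and p² < p² + k ≤ p² + p < (p + 1)².
So the length lies strictly between consecutive squares and is not a perfect square; uv²xy²z ∉ L.

This contradicts the CFL pumping lemma, which requires uv^i xy^i z ∈ L for all i ≥ 0.
Hence L = {a^(n²) : n ≥ 0} is not context-free. ∎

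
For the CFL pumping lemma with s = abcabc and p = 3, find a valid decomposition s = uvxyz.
u='ab', v='c', x='a', y='b', z='c'

For s = abcabc with pumping length p = 3:

One valid decomposition:
- u = 'ab'
- v = 'c'
- x = 'a'
- y = 'b'
- z = 'c'

Verification:
- uvxyz = 'ab' + 'c' + 'a' + 'b' + 'c' = abcabc ✓
- |vxy| = |'cab'| = 3 ≤ 3 ✓
- |vy| = |'cb'| = 2 > 0 ✓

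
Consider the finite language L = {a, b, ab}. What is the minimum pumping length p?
p = 3

For a finite language L, the pumping lemma holds vacuously if p > max|s| for s ∈ L.

The longest string in L = {a, b, ab} has length 2.
If p = 3, then no string s ∈ L has |s| ≥ p, so the condition is vacuously true.

The minimum pumping length is p = 3.

Why no smaller p works: for any p ≤ 2, the longest string s ∈ L has |s| = 2 ≥ p, so it would
have to be pumpable; but pumping up (i = 2, 3, ...) produces ever longer strings, which cannot all lie in the
finite language L. So the pumping property fails for every p ≤ 2.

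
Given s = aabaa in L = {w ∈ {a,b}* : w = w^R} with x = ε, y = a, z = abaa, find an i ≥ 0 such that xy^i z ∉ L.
i = 0

xy⁰z = ε · ε · abaa = abaa; abaa reversed is aaba ≠ abaa, so it is not a palindrome and is not in L.
(Other choices also work, e.g. i = 2, 3; only i = 1 is guaranteed to stay in L since xy¹z = s.)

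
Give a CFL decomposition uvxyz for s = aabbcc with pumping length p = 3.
u='aa', v='b', x='b', y='c', z='c'

For s = aabbcc with pumping length p = 3:

One valid decomposition:
- u = 'aa'
- v = 'b'
- x = 'b'
- y = 'c'
- z = 'c'

Verification:
- uvxyz = 'aa' + 'b' + 'b' + 'c' + 'c' = aabbcc ✓
- |vxy| = |'bbc'| = 3 ≤ 3 ✓
- |vy| = |'bc'| = 2 > 0 ✓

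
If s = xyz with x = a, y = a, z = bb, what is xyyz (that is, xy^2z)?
aaabb

Given x = 'a', y = 'a', z = 'bb' and i = 2:

xy^2z = x + y·y·...·y (2 times) + z
       = 'a' + 'a'^2 + 'bb'
       = 'a' + 'aa' + 'bb'
       = 'aaabb'

The pumped string is 'aaabb' with length 5.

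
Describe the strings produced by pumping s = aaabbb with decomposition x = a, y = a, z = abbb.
{xy^i z : i ≥ 0} = {a^(2+i) b^3 : i ≥ 0} = {aabbb, aaabbb, aaaabbb, ...}

With x = a, y = a, z = abbb: Starting with aaabbb and pumping the second 'a', we get strings with 2+i a's followed by 3 b's for i = 0, 1, 2, ...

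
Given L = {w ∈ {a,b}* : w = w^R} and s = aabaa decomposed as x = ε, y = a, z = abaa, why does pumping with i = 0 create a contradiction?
xy⁰z = abaa ∉ L

Pumping with i = 0 replaces y = a by y⁰ = ε:
- Original: s = xyz = aabaa; aabaa reversed is aabaa, the same string, so it is a palindrome and is in L
- Pumped: xy⁰z = ε · ε · abaa = abaa
- abaa reversed is aaba ≠ abaa, so it is not a palindrome and is not in L

The pumping lemma would require xy⁰z ∈ L, so this decomposition yields a contradiction.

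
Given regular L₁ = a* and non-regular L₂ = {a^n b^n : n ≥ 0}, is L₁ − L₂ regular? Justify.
Yes — L₁ − L₂ is regular.

The only string of a* that lies in {a^n b^n} is ε, so L₁ − L₂ = a* − {ε} = a⁺ = aa*, which is regular.

Note that the bare facts "L₁ regular, L₂ non-regular" do not settle the question by themselves: the closure of regular languages under ∪, ∩, complement and difference applies only when BOTH operands are regular. With a non-regular operand the result can come out regular or non-regular depending on the specific languages, so one has to work out L₁ − L₂ for this particular pair, as above.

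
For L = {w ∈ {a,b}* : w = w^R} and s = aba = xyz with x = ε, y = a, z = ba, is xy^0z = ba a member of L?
No

xy⁰z = ε · ε · ba = ba.
ba reversed is ab ≠ ba, so it is not a palindrome and is not in L.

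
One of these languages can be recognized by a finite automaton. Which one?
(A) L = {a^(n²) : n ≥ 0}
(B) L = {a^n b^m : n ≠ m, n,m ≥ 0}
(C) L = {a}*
(C) {a}*

(C) L = {a}* is regular.

This can be recognized by a finite automaton (DFA/NFA).
Regular expressions like {a}* define regular languages.

The other choices are not regular:
- {a^n b^m : n ≠ m, n,m ≥ 0}: After pumping a's, we can make n = m
- {a^(n²) : n ≥ 0}: After pumping, length is no longer a perfect square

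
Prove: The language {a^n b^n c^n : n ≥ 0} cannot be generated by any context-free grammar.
Assume for contradiction that L is context-free, and let p ≥ 1 be the pumping length given by the pumping lemma for CFLs.
Choose s = a^p b^p c^p. Then s ∈ L and |s| = 3p ≥ p.
By the CFL pumping lemma, s = uvxyz for some u, v, x, y, z with |vxy| ≤ p, |vy| ≥ 1, and uv^i xy^i z ∈ L for every i ≥ 0.

Because |vxy| ≤ p, the window vxy cannot contain both an a and a c: any substring of s containing both must include the entire block b^p plus at least one a and one c, so it has length ≥ p + 2 > p.
Hence at least one of the letters a, c does not occur in vy at all.

Take i = 0: the string uxz is obtained from s by deleting |vy| ≥ 1 symbols, so |uxz| = 3p − |vy| < 3p.
But the letter (a or c) that does not occur in vy still occurs exactly p times in uxz. Every string of L with exactly p copies of some letter is a^p b^p c^p, of length 3p. Since |uxz| < 3p, uxz ∉ L.

This contradicts the CFL pumping lemma, which requires uv^i xy^i z ∈ L for all i ≥ 0.
Hence L = {a^n b^n c^n : n ≥ 0} is not context-free. ∎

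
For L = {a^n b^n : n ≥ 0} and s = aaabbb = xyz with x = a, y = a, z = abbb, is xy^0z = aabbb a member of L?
No

xy⁰z = a · ε · abbb = aabbb.
aabbb has 2 a's and 3 b's; 2 ≠ 3, so it is not in L.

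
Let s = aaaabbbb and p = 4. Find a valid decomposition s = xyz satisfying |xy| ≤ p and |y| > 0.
x = 'a', y = 'aaa', z = 'bbbb'

For s = aaaabbbb and p = 4, one valid decomposition is:
- x = 'a' (length 1)
- y = 'aaa' (length 3)
- z = 'bbbb' (length 4)

Verification:
- xyz = 'a' + 'aaa' + 'bbbb' = aaaabbbb ✓
- |xy| = 4 ≤ 4 ✓
- |y| = 3 > 0 ✓

All pumping lemma constraints are satisfied.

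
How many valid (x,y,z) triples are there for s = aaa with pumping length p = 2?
3

For s = 'aaa' with pumping length p = 2:

Constraints: |xy| ≤ 2, |y| > 0

Valid decompositions (|xy| ≤ p, |y| ≥ 1):
  • x='', y='a', z='aa'
  • x='a', y='a', z='a'
  • x='', y='aa', z='a'

Total count: 3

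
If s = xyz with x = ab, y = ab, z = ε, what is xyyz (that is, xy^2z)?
ababab

Given x = 'ab', y = 'ab', z = '' and i = 2:

xy^2z = x + y·y·...·y (2 times) + z
       = 'ab' + 'ab'^2 + ''
       = 'ab' + 'abab' + ''
       = 'ababab'

The pumped string is 'ababab' with length 6.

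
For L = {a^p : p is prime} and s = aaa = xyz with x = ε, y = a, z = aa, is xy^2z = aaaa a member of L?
No

xy²z = ε · aa · aa = aaaa.
aaaa has length 4 = 2 × 2, which is not prime, so it is not in L.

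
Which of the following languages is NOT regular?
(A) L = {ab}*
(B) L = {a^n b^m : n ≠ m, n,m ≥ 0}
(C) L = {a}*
(B) {a^n b^m : n ≠ m, n,m ≥ 0}

(B) L = {a^n b^m : n ≠ m, n,m ≥ 0} is NOT regular.

The pumping lemma can be used to prove this:
After pumping a's, we can make n = m

The other languages are regular because they can be recognized by finite automata.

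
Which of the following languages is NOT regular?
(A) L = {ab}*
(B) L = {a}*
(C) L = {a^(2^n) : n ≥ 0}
(C) {a^(2^n) : n ≥ 0}

(C) L = {a^(2^n) : n ≥ 0} is NOT regular.

The pumping lemma can be used to prove this:
After pumping, length is no longer a power of 2

The other languages are regular because they can be recognized by finite automata.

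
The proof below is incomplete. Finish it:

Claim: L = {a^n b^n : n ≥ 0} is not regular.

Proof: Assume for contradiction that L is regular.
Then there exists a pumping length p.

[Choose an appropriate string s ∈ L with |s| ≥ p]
s = a^p b^p

This string is in L (has equal a's and b's) and has length 2p ≥ p.
Any decomposition xyz with |xy| ≤ p means y consists only of a's,
so pumping will unbalance the counts.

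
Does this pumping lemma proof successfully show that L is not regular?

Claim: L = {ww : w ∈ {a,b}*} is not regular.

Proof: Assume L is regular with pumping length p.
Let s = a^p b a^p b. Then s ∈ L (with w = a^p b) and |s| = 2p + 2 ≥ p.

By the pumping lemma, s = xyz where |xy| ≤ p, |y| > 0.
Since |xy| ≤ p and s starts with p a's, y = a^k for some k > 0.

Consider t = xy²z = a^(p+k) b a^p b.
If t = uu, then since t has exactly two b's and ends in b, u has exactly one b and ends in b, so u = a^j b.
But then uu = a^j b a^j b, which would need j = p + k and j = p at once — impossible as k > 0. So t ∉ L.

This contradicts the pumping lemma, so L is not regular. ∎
The proof is correct.

This proof is valid because:
1. s = a^p b a^p b is in L and is chosen in terms of p, so |s| ≥ p holds for every p
2. The decomposition analysis is correct: |xy| ≤ p forces y to lie inside the leading a's
3. The contradiction is valid: the argument shows a^(p+k) b a^p b cannot be split into two equal halves
4. The conclusion follows logically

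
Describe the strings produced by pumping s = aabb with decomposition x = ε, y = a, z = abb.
{xy^i z : i ≥ 0} = {a^(i+1) b^2 : i ≥ 0} = {abb, aabb, aaabb, ...}

With x = ε, y = a, z = abb: Starting with aabb and pumping the first 'a' (z = abb keeps the second 'a'), we get strings with i+1 a's followed by 2 b's for i = 0, 1, 2, ...; note bb is not produced because z always contributes one a.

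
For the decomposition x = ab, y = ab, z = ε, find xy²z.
ababab

Given x = 'ab', y = 'ab', z = '' and i = 2:

xy^2z = x + y·y·...·y (2 times) + z
       = 'ab' + 'ab'^2 + ''
       = 'ab' + 'abab' + ''
       = 'ababab'

The pumped string is 'ababab' with length 6.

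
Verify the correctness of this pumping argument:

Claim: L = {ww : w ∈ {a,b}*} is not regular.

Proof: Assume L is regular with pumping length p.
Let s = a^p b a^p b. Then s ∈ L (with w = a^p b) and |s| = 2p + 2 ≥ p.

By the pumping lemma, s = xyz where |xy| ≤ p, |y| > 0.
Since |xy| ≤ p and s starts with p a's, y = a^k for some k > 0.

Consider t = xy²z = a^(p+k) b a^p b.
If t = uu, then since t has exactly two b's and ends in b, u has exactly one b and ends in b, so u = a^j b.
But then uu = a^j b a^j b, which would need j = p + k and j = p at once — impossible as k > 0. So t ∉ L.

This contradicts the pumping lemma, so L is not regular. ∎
The proof is correct.

This proof is valid because:
1. s = a^p b a^p b is in L and is chosen in terms of p, so |s| ≥ p holds for every p
2. The decomposition analysis is correct: |xy| ≤ p forces y to lie inside the leading a's
3. The contradiction is valid: the argument shows a^(p+k) b a^p b cannot be split into two equal halves
4. The conclusion follows logically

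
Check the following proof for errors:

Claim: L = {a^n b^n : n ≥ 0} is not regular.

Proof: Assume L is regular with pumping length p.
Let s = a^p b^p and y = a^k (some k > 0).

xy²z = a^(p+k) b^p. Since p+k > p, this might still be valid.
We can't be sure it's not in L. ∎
The proof is INCORRECT.

Error: The conclusion is wrong.
xy²z = a^(p+k) b^p is definitely NOT in L because the number of a's (p+k) ≠ number of b's (p).
The proof incorrectly doubts what is actually a valid contradiction.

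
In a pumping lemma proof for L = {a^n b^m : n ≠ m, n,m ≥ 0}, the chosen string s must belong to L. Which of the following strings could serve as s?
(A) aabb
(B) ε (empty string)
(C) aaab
(C) aaab

The pumping lemma is applied to a string s that lies in L, so first check membership of each option:
- (A) aabb = a^2 b^2 has n = m = 2, so it is not in L ✗
- (B) ε = a^0 b^0 has n = m = 0, so it is not in L ✗
- (C) aaab = a^3 b^1 with 3 ≠ 1, so it is in L ✓

Only (C) aaab is in L, so it is the only candidate that could play the role of s.
(In a complete proof one picks s in terms of the pumping length p so that |s| ≥ p is guaranteed; a fixed string like aaab illustrates the shape of such an s.)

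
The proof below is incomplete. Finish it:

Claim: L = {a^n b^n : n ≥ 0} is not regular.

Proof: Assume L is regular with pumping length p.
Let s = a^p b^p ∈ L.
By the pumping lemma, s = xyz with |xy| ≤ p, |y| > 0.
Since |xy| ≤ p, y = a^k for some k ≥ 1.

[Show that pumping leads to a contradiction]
Consider xy²z = a^(p+k) b^p.

Since k ≥ 1, we have p + k > p.
So xy²z has more a's than b's: (p+k) a's vs p b's.
This means xy²z ∉ L because a^n b^n requires equal counts.

This contradicts the pumping lemma which states xy²z ∈ L.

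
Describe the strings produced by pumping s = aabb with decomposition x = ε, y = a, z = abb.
{xy^i z : i ≥ 0} = {a^(i+1) b^2 : i ≥ 0} = {abb, aabb, aaabb, ...}

With x = ε, y = a, z = abb: Starting with aabb and pumping the first 'a' (z = abb keeps the second 'a'), we get strings with i+1 a's followed by 2 b's for i = 0, 1, 2, ...; note bb is not produced because z always contributes one a.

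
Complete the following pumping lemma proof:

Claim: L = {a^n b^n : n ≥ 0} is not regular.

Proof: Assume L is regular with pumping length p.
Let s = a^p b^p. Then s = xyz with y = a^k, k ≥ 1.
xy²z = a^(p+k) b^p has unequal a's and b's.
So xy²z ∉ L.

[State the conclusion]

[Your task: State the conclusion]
This contradicts the pumping lemma for regular languages,
which guarantees xy^i z ∈ L for all i ≥ 0.

Since our assumption that L is regular leads to a contradiction,
we conclude that L = {a^n b^n : n ≥ 0} is NOT regular. ∎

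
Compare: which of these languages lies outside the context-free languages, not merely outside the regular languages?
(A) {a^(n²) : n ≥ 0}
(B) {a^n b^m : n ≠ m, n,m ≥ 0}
(A) {a^(n²) : n ≥ 0}

(A) {a^(n²) : n ≥ 0} requires the CFL pumping lemma.

- {a^n b^m : n ≠ m, n,m ≥ 0} is context-free (but not regular)
  • Can be shown non-regular with the regular pumping lemma
  • After pumping a's, we can make n = m

- {a^(n²) : n ≥ 0} is NOT context-free
  • Requires the CFL pumping lemma to prove
  • Gaps between squares grow unboundedly

The CFL pumping lemma is "stronger" in that it can prove non-membership
in the larger class of context-free languages.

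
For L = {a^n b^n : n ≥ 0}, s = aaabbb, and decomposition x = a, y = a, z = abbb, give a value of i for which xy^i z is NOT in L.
i = 3

xy³z = a · aaa · abbb = aaaaabbb; aaaaabbb has 5 a's and 3 b's; 5 ≠ 3, so it is not in L.
(Other choices also work, e.g. i = 0, 2; only i = 1 is guaranteed to stay in L since xy¹z = s.)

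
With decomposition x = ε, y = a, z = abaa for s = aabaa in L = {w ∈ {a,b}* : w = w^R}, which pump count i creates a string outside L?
i = 2

xy²z = ε · aa · abaa = aaabaa; aaabaa reversed is aabaaa ≠ aaabaa, so it is not a palindrome and is not in L.
(Other choices also work, e.g. i = 0, 3; only i = 1 is guaranteed to stay in L since xy¹z = s.)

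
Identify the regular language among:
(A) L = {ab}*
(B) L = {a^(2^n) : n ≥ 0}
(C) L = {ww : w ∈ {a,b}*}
(A) {ab}*

(A) L = {ab}* is regular.

This can be recognized by a finite automaton (DFA/NFA).
Regular expressions like {ab}* define regular languages.

The other choices are not regular:
- {a^(2^n) : n ≥ 0}: After pumping, length is no longer a power of 2
- {ww : w ∈ {a,b}*}: After pumping, the two halves no longer match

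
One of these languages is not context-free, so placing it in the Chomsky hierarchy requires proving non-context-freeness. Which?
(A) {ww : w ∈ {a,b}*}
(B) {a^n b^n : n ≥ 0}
(A) {ww : w ∈ {a,b}*}

(A) {ww : w ∈ {a,b}*} requires the CFL pumping lemma.

- {a^n b^n : n ≥ 0} is context-free (but not regular)
  • Can be shown non-regular with the regular pumping lemma
  • After pumping, the number of a's and b's become unequal

- {ww : w ∈ {a,b}*} is NOT context-free
  • Requires the CFL pumping lemma to prove
  • Cannot verify equality of two arbitrary substrings

The CFL pumping lemma is "stronger" in that it can prove non-membership
in the larger class of context-free languages.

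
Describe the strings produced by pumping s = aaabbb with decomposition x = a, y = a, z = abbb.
{xy^i z : i ≥ 0} = {a^(2+i) b^3 : i ≥ 0} = {aabbb, aaabbb, aaaabbb, ...}

With x = a, y = a, z = abbb: Starting with aaabbb and pumping the second 'a', we get strings with 2+i a's followed by 3 b's for i = 0, 1, 2, ...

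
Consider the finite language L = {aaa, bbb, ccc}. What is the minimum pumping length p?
p = 4

For a finite language L, the pumping lemma holds vacuously if p > max|s| for s ∈ L.

The longest string in L = {aaa, bbb, ccc} has length 3.
If p = 4, then no string s ∈ L has |s| ≥ p, so the condition is vacuously true.

The minimum pumping length is p = 4.

Why no smaller p works: for any p ≤ 3, the longest string s ∈ L has |s| = 3 ≥ p, so it would
have to be pumpable; but pumping up (i = 2, 3, ...) produces ever longer strings, which cannot all lie in the
finite language L. So the pumping property fails for every p ≤ 3.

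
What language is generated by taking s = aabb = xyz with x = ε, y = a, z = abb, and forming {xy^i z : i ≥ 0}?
{xy^i z : i ≥ 0} = {a^(i+1) b^2 : i ≥ 0} = {abb, aabb, aaabb, ...}

With x = ε, y = a, z = abb: Starting with aabb and pumping the first 'a' (z = abb keeps the second 'a'), we get strings with i+1 a's followed by 2 b's for i = 0, 1, 2, ...; note bb is not produced because z always contributes one a.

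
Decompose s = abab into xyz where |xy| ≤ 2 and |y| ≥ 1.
x = '', y = 'a', z = 'bab'

For s = abab and p = 2, one valid decomposition is:
- x = '' (length 0)
- y = 'a' (length 1)
- z = 'bab' (length 3)

Verification:
- xyz = '' + 'a' + 'bab' = abab ✓
- |xy| = 1 ≤ 2 ✓
- |y| = 1 > 0 ✓

All pumping lemma constraints are satisfied.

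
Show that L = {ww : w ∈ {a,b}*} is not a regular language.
Assume for contradiction that L is regular, and let p ≥ 1 be the pumping length given by the pumping lemma.
Choose s = a^p b a^p b. Then s ∈ L (take w = a^p b) and |s| = 2p + 2 ≥ p.
By the pumping lemma, s = xyz for some x, y, z with |xy| ≤ p, |y| ≥ 1, and xy^i z ∈ L for every i ≥ 0.
Since |xy| ≤ p and the first p symbols of s are all a's, y = a^k for some k with 1 ≤ k ≤ p.

Take i = 2: t = xy²z = a^(p + k) b a^p b.
Suppose t = uu for some string u. The string t contains exactly two b's and ends in b, so u contains exactly one b and ends in b; hence u = a^j b for some j, and uu = a^j b a^j b. Comparing with t = a^(p + k) b a^p b forces j = p + k (first block) and j = p (second block), which is impossible since k ≥ 1. So t ∉ L.

This contradicts the pumping lemma, which requires xy^i z ∈ L for all i ≥ 0.
Hence L = {ww : w ∈ {a,b}*} is not regular. ∎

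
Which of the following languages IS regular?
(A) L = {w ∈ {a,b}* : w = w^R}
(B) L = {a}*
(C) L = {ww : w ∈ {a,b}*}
(B) {a}*

(B) L = {a}* is regular.

This can be recognized by a finite automaton (DFA/NFA).
Regular expressions like {a}* define regular languages.

The other choices are not regular:
- {w ∈ {a,b}* : w = w^R}: After pumping, the string is no longer symmetric
- {ww : w ∈ {a,b}*}: After pumping, the two halves no longer match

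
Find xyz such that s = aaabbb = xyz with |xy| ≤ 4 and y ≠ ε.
x = '', y = 'aaab', z = 'bb'

For s = aaabbb and p = 4, one valid decomposition is:
- x = '' (length 0)
- y = 'aaab' (length 4)
- z = 'bb' (length 2)

Verification:
- xyz = '' + 'aaab' + 'bb' = aaabbb ✓
- |xy| = 4 ≤ 4 ✓
- |y| = 4 > 0 ✓

All pumping lemma constraints are satisfied.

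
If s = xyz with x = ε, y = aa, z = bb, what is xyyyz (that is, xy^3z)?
aaaaaabb

Given x = '', y = 'aa', z = 'bb' and i = 3:

xy^3z = x + y·y·...·y (3 times) + z
       = '' + 'aa'^3 + 'bb'
       = '' + 'aaaaaa' + 'bb'
       = 'aaaaaabb'

The pumped string is 'aaaaaabb' with length 8.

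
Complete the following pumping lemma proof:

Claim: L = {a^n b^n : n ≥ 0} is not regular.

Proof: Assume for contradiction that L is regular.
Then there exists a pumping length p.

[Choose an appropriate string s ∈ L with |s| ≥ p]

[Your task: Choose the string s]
s = a^p b^p

This string is in L (has equal a's and b's) and has length 2p ≥ p.
Any decomposition xyz with |xy| ≤ p means y consists only of a's,
so pumping will unbalance the counts.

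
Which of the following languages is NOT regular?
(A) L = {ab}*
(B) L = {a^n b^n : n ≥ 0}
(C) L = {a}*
(B) {a^n b^n : n ≥ 0}

(B) L = {a^n b^n : n ≥ 0} is NOT regular.

The pumping lemma can be used to prove this:
After pumping, the number of a's and b's become unequal

The other languages are regular because they can be recognized by finite automata.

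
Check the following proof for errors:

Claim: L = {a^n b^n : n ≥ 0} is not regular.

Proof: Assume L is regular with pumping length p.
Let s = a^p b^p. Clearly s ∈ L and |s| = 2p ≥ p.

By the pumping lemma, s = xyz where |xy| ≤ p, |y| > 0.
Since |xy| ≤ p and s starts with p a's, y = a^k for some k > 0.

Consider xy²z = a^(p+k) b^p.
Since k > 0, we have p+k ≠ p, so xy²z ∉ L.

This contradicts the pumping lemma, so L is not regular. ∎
The proof is correct.

This proof is valid because:
1. The string s = a^p b^p is correctly in L
2. The decomposition analysis is correct: y must consist only of a's
3. The contradiction is valid: pumping increases a's but not b's
4. The conclusion follows logically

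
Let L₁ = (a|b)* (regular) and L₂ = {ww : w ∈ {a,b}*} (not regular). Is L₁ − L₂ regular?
No — L₁ − L₂ is not regular.

L₁ − L₂ is the complement of {ww} within {a,b}*. If it were regular, its complement {ww} would be regular as well (regular languages are closed under complement) — contradiction. So L₁ − L₂ is not regular.

Note that the bare facts "L₁ regular, L₂ non-regular" do not settle the question by themselves: the closure of regular languages under ∪, ∩, complement and difference applies only when BOTH operands are regular. With a non-regular operand the result can come out regular or non-regular depending on the specific languages, so one has to work out L₁ − L₂ for this particular pair, as above.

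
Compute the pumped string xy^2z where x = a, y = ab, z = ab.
aababab

Given x = 'a', y = 'ab', z = 'ab' and i = 2:

xy^2z = x + y·y·...·y (2 times) + z
       = 'a' + 'ab'^2 + 'ab'
       = 'a' + 'abab' + 'ab'
       = 'aababab'

The pumped string is 'aababab' with length 7.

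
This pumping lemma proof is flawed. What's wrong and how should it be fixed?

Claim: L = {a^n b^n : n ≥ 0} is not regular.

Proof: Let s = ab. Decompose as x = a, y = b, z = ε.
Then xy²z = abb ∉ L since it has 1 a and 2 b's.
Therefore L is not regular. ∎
Error: The string s = ab might be shorter than the pumping length p.

Correction: Choose s = a^p b^p to ensure |s| ≥ p. Also, the decomposition is wrong: with |xy| ≤ p, y cannot include b's when s starts with p a's.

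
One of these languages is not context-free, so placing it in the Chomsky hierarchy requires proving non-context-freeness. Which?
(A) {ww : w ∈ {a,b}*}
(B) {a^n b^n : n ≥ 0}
(A) {ww : w ∈ {a,b}*}

(A) {ww : w ∈ {a,b}*} requires the CFL pumping lemma.

- {a^n b^n : n ≥ 0} is context-free (but not regular)
  • Can be shown non-regular with the regular pumping lemma
  • After pumping, the number of a's and b's become unequal

- {ww : w ∈ {a,b}*} is NOT context-free
  • Requires the CFL pumping lemma to prove
  • Cannot verify equality of two arbitrary substrings

The CFL pumping lemma is "stronger" in that it can prove non-membership
in the larger class of context-free languages.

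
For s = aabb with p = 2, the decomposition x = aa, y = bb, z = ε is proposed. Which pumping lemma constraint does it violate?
Violated: |xy| ≤ p

The decomposition x = aa, y = bb, z = ε for s = aabb with p = 2
violates the constraint: |xy| ≤ p

|xy| = |aabb| = 4 > 2 = p. The decomposition puts too many characters in xy.

Pumping lemma constraints:
1. xyz = s (decomposition is valid)
2. |xy| ≤ p
3. |y| > 0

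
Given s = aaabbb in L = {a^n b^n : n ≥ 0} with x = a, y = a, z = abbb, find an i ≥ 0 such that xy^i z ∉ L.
i = 3

xy³z = a · aaa · abbb = aaaaabbb; aaaaabbb has 5 a's and 3 b's; 5 ≠ 3, so it is not in L.
(Other choices also work, e.g. i = 0, 2; only i = 1 is guaranteed to stay in L since xy¹z = s.)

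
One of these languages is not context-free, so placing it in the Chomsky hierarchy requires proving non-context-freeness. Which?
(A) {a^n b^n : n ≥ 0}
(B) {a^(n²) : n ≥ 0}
(B) {a^(n²) : n ≥ 0}

(B) {a^(n²) : n ≥ 0} requires the CFL pumping lemma.

- {a^n b^n : n ≥ 0} is context-free (but not regular)
  • Can be shown non-regular with the regular pumping lemma
  • After pumping, the number of a's and b's become unequal

- {a^(n²) : n ≥ 0} is NOT context-free
  • Requires the CFL pumping lemma to prove
  • Gaps between squares grow unboundedly

The CFL pumping lemma is "stronger" in that it can prove non-membership
in the larger class of context-free languages.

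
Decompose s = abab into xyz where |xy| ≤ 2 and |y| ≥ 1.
x = 'a', y = 'b', z = 'ab'

For s = abab and p = 2, one valid decomposition is:
- x = 'a' (length 1)
- y = 'b' (length 1)
- z = 'ab' (length 2)

Verification:
- xyz = 'a' + 'b' + 'ab' = abab ✓
- |xy| = 2 ≤ 2 ✓
- |y| = 1 > 0 ✓

All pumping lemma constraints are satisfied.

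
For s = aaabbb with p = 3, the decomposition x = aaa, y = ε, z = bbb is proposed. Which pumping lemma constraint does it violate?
Violated: |y| > 0

The decomposition x = aaa, y = ε, z = bbb for s = aaabbb with p = 3
violates the constraint: |y| > 0

|y| = 0, but the pumping lemma requires |y| > 0 (y must be non-empty).

Pumping lemma constraints:
1. xyz = s (decomposition is valid)
2. |xy| ≤ p
3. |y| > 0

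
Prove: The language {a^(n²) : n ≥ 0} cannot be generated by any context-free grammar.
Assume for contradiction that L is context-free, and let p ≥ 1 be the pumping length given by the pumping lemma for CFLs.
Choose s = a^(p²). Then s ∈ L and |s| = p² ≥ p.
By the CFL pumping lemma, s = uvxyz for some u, v, x, y, z with |vxy| ≤ p, |vy| ≥ 1, and uv^i xy^i z ∈ L for every i ≥ 0.
All symbols are a's, so only lengths matter: let k = |vy|, with 1 ≤ k ≤ |vxy| ≤ p.

Take i = 2: |uv²xy²z| = p² + k, and p² < p² + k ≤ p² + p < (p + 1)².
So the length lies strictly between consecutive squares and is not a perfect square; uv²xy²z ∉ L.

This contradicts the CFL pumping lemma, which requires uv^i xy^i z ∈ L for all i ≥ 0.
Hence L = {a^(n²) : n ≥ 0} is not context-free. ∎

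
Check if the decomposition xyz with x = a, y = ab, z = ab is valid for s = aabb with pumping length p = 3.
Violated: xyz = s

The decomposition x = a, y = ab, z = ab for s = aabb with p = 3
violates the constraint: xyz = s

xyz = 'a' + 'ab' + 'ab' = 'aabab' ≠ 'aabb' = s. The decomposition doesn't reconstruct s.

Pumping lemma constraints:
1. xyz = s (decomposition is valid)
2. |xy| ≤ p
3. |y| > 0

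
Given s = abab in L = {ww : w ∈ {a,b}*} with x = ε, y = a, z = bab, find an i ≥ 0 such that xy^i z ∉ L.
i = 3

xy³z = ε · aaa · bab = aaabab; aaabab has length 6; its halves are aaa and bab, which differ, so it is not in L.
(Other choices also work, e.g. i = 0, 2; only i = 1 is guaranteed to stay in L since xy¹z = s.)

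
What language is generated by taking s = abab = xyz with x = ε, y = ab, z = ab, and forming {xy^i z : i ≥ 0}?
{xy^i z : i ≥ 0} = {(ab)^(i+1) : i ≥ 0} = {ab, abab, ababab, ...}

With x = ε, y = ab, z = ab: Pumping 'ab' gives strings of alternating a's and b's.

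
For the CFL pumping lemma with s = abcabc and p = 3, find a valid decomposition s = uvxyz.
u='ab', v='c', x='a', y='b', z='c'

For s = abcabc with pumping length p = 3:

One valid decomposition:
- u = 'ab'
- v = 'c'
- x = 'a'
- y = 'b'
- z = 'c'

Verification:
- uvxyz = 'ab' + 'c' + 'a' + 'b' + 'c' = abcabc ✓
- |vxy| = |'cab'| = 3 ≤ 3 ✓
- |vy| = |'cb'| = 2 > 0 ✓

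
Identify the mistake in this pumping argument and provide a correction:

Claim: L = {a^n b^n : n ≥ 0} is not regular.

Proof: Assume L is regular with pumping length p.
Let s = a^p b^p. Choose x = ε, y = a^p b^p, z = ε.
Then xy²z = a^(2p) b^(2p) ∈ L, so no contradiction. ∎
Error: The decomposition violates |xy| ≤ p. With y = a^p b^p, |xy| = |y| = 2p > p. (The proof also miscomputes xy²z, which would be a^p b^p a^p b^p rather than a^(2p) b^(2p), and it wrongly treats one harmless decomposition as settling the matter — the prover does not get to choose the decomposition.)

Correction: The pumping lemma requires |xy| ≤ p, and the argument must handle every decomposition satisfying |xy| ≤ p, |y| ≥ 1. Since s starts with p a's, any such y consists only of a's, say y = a^k with k ≥ 1. Then xy²z = a^(p+k) b^p has unequal numbers of a's and b's, so xy²z ∉ L — the required contradiction.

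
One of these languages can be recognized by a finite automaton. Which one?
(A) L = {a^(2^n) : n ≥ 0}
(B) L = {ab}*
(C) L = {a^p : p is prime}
(B) {ab}*

(B) L = {ab}* is regular.

This can be recognized by a finite automaton (DFA/NFA).
Regular expressions like {ab}* define regular languages.

The other choices are not regular:
- {a^p : p is prime}: After pumping, the length becomes composite
- {a^(2^n) : n ≥ 0}: After pumping, length is no longer a power of 2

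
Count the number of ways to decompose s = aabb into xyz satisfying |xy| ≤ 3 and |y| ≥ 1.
6

For s = 'aabb' with pumping length p = 3:

Constraints: |xy| ≤ 3, |y| > 0

Valid decompositions (|xy| ≤ p, |y| ≥ 1):
  • x='', y='a', z='abb'
  • x='a', y='a', z='bb'
  • x='', y='aa', z='bb'
  • x='aa', y='b', z='b'
  • x='a', y='ab', z='b'
  • x='', y='aab', z='b'

Total count: 6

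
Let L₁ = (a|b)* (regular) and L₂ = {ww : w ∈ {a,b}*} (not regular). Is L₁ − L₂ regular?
No — L₁ − L₂ is not regular.

L₁ − L₂ is the complement of {ww} within {a,b}*. If it were regular, its complement {ww} would be regular as well (regular languages are closed under complement) — contradiction. So L₁ − L₂ is not regular.

Note that the bare facts "L₁ regular, L₂ non-regular" do not settle the question by themselves: the closure of regular languages under ∪, ∩, complement and difference applies only when BOTH operands are regular. With a non-regular operand the result can come out regular or non-regular depending on the specific languages, so one has to work out L₁ − L₂ for this particular pair, as above.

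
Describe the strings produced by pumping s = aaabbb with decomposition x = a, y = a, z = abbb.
{xy^i z : i ≥ 0} = {a^(2+i) b^3 : i ≥ 0} = {aabbb, aaabbb, aaaabbb, ...}

With x = a, y = a, z = abbb: Starting with aaabbb and pumping the second 'a', we get strings with 2+i a's followed by 3 b's for i = 0, 1, 2, ...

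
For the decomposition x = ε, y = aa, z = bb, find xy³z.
aaaaaabb

Given x = '', y = 'aa', z = 'bb' and i = 3:

xy^3z = x + y·y·...·y (3 times) + z
       = '' + 'aa'^3 + 'bb'
       = '' + 'aaaaaa' + 'bb'
       = 'aaaaaabb'

The pumped string is 'aaaaaabb' with length 8.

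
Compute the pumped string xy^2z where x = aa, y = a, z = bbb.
aaaabbb

Given x = 'aa', y = 'a', z = 'bbb' and i = 2:

xy^2z = x + y·y·...·y (2 times) + z
       = 'aa' + 'a'^2 + 'bbb'
       = 'aa' + 'aa' + 'bbb'
       = 'aaaabbb'

The pumped string is 'aaaabbb' with length 7.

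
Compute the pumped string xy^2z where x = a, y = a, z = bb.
aaabb

Given x = 'a', y = 'a', z = 'bb' and i = 2:

xy^2z = x + y·y·...·y (2 times) + z
       = 'a' + 'a'^2 + 'bb'
       = 'a' + 'aa' + 'bb'
       = 'aaabb'

The pumped string is 'aaabb' with length 5.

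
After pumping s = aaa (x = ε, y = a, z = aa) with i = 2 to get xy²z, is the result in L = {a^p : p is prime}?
No

xy²z = ε · aa · aa = aaaa.
aaaa has length 4 = 2 × 2, which is not prime, so it is not in L.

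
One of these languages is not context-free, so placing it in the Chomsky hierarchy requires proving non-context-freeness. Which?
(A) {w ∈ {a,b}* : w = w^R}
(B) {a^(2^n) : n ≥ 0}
(B) {a^(2^n) : n ≥ 0}

(B) {a^(2^n) : n ≥ 0} requires the CFL pumping lemma.

- {w ∈ {a,b}* : w = w^R} is context-free (but not regular)
  • Can be shown non-regular with the regular pumping lemma
  • After pumping, the string is no longer symmetric

- {a^(2^n) : n ≥ 0} is NOT context-free
  • Requires the CFL pumping lemma to prove
  • Gaps between powers of 2 grow exponentially

The CFL pumping lemma is "stronger" in that it can prove non-membership
in the larger class of context-free languages.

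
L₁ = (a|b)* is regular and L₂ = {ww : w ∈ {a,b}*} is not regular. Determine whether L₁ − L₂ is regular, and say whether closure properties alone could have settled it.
No — L₁ − L₂ is not regular.

L₁ − L₂ is the complement of {ww} within {a,b}*. If it were regular, its complement {ww} would be regular as well (regular languages are closed under complement) — contradiction. So L₁ − L₂ is not regular.

Note that the bare facts "L₁ regular, L₂ non-regular" do not settle the question by themselves: the closure of regular languages under ∪, ∩, complement and difference applies only when BOTH operands are regular. With a non-regular operand the result can come out regular or non-regular depending on the specific languages, so one has to work out L₁ − L₂ for this particular pair, as above.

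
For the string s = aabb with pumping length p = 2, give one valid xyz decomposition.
x = 'a', y = 'a', z = 'bb'

For s = aabb and p = 2, one valid decomposition is:
- x = 'a' (length 1)
- y = 'a' (length 1)
- z = 'bb' (length 2)

Verification:
- xyz = 'a' + 'a' + 'bb' = aabb ✓
- |xy| = 2 ≤ 2 ✓
- |y| = 1 > 0 ✓

All pumping lemma constraints are satisfied.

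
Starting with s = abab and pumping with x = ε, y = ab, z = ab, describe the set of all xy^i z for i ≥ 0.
{xy^i z : i ≥ 0} = {(ab)^(i+1) : i ≥ 0} = {ab, abab, ababab, ...}

With x = ε, y = ab, z = ab: Pumping 'ab' gives strings of alternating a's and b's.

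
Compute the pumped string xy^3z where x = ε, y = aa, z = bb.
aaaaaabb

Given x = '', y = 'aa', z = 'bb' and i = 3:

xy^3z = x + y·y·...·y (3 times) + z
       = '' + 'aa'^3 + 'bb'
       = '' + 'aaaaaa' + 'bb'
       = 'aaaaaabb'

The pumped string is 'aaaaaabb' with length 8.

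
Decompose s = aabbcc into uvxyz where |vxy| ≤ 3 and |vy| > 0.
u='aa', v='b', x='b', y='c', z='c'

For s = aabbcc with pumping length p = 3:

One valid decomposition:
- u = 'aa'
- v = 'b'
- x = 'b'
- y = 'c'
- z = 'c'

Verification:
- uvxyz = 'aa' + 'b' + 'b' + 'c' + 'c' = aabbcc ✓
- |vxy| = |'bbc'| = 3 ≤ 3 ✓
- |vy| = |'bc'| = 2 > 0 ✓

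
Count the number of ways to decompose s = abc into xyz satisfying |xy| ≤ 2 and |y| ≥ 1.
3

For s = 'abc' with pumping length p = 2:

Constraints: |xy| ≤ 2, |y| > 0

Valid decompositions (|xy| ≤ p, |y| ≥ 1):
  • x='', y='a', z='bc'
  • x='a', y='b', z='c'
  • x='', y='ab', z='c'

Total count: 3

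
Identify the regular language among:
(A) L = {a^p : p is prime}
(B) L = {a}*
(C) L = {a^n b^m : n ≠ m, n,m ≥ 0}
(B) {a}*

(B) L = {a}* is regular.

This can be recognized by a finite automaton (DFA/NFA).
Regular expressions like {a}* define regular languages.

The other choices are not regular:
- {a^p : p is prime}: After pumping, the length becomes composite
- {a^n b^m : n ≠ m, n,m ≥ 0}: After pumping a's, we can make n = m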